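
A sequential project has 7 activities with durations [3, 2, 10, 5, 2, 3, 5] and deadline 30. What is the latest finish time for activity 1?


LF(activity 1) = deadline - sum of successor durations
Successors: activities 2 through 7 with durations [2, 10, 5, 2, 3, 5]
Sum of successor durations = 27
LF = 30 - 27 = 3

3


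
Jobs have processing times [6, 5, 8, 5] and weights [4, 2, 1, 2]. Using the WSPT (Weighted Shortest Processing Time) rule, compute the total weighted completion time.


Compute p/w ratios and sort ascending (WSPT): [(6, 4), (5, 2), (5, 2), (8, 1)]
Compute weighted completion times:
  Job (p=6,w=4): C=6, w*C=4*6=24
  Job (p=5,w=2): C=11, w*C=2*11=22
  Job (p=5,w=2): C=16, w*C=2*16=32
  Job (p=8,w=1): C=24, w*C=1*24=24
Total weighted completion time = 102

102


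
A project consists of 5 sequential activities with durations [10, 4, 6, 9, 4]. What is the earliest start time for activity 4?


Activity 4 starts after activities 1 through 3 complete.
Predecessor durations: [10, 4, 6]
ES = 10 + 4 + 6 = 20

20


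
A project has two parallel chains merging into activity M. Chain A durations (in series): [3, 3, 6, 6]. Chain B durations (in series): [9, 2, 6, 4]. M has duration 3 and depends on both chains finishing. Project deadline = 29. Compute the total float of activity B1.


Forward pass: ES(B1) = sum of predecessors on chain B = 0
EF = ES + duration = 0 + 9 = 9
Backward pass: LF(M) = deadline = 29; LS(M) = 29 - 3 = 26
LF(B1) = LS(M) - sum(successors on chain B) = 26 - 12 = 14
LS = LF - duration = 14 - 9 = 5
Total float = LS - ES = 5 - 0 = 5

5


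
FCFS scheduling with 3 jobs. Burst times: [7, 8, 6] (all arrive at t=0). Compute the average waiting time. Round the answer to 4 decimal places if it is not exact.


FCFS order (as given): [7, 8, 6]
Waiting times:
  Job 1: wait = 0
  Job 2: wait = 7
  Job 3: wait = 15
Sum of waiting times = 22
Average waiting time = 22/3 = 7.3333

7.3333


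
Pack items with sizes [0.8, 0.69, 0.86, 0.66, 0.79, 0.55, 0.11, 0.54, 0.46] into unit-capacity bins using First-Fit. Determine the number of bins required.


Place items sequentially using First-Fit:
  Item 0.8 -> new Bin 1
  Item 0.69 -> new Bin 2
  Item 0.86 -> new Bin 3
  Item 0.66 -> new Bin 4
  Item 0.79 -> new Bin 5
  Item 0.55 -> new Bin 6
  Item 0.11 -> Bin 1 (now 0.91)
  Item 0.54 -> new Bin 7
  Item 0.46 -> Bin 7 (now 1.0)
Total bins used = 7

7


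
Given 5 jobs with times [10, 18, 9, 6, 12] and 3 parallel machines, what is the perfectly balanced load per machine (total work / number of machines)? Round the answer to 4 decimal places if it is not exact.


Total processing time = 10 + 18 + 9 + 6 + 12 = 55
Number of machines = 3
Ideal balanced load = 55 / 3 = 18.3333

18.3333


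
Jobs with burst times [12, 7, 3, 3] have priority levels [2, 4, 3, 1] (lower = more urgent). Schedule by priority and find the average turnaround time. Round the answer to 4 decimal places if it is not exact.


Sort by priority (ascending = highest first):
Order: [(1, 3), (2, 12), (3, 3), (4, 7)]
Completion times:
  Priority 1, burst=3, C=3
  Priority 2, burst=12, C=15
  Priority 3, burst=3, C=18
  Priority 4, burst=7, C=25
Average turnaround = 61/4 = 15.25

15.25


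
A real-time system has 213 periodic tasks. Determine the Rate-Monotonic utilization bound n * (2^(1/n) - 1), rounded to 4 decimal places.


Compute 2^(1/213) = 1.0032595128
Subtract 1: 1.0032595128 - 1 = 0.0032595128
Multiply by n: 213 * 0.0032595128 = 0.6942762264
Round to 4 dp: 0.6943

0.6943


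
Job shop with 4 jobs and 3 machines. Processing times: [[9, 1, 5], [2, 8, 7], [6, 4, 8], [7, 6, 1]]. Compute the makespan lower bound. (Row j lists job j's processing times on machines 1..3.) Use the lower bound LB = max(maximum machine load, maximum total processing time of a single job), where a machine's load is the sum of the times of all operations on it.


Machine loads:
  Machine 1: 9 + 2 + 6 + 7 = 24
  Machine 2: 1 + 8 + 4 + 6 = 19
  Machine 3: 5 + 7 + 8 + 1 = 21
Max machine load = 24
Job totals:
  Job 1: 15
  Job 2: 17
  Job 3: 18
  Job 4: 14
Max job total = 18
Lower bound = max(24, 18) = 24

24


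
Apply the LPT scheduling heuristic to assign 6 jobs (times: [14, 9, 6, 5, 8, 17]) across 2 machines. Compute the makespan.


Sort jobs in decreasing order (LPT): [17, 14, 9, 8, 6, 5]
Assign each job to the least loaded machine:
  Machine 1: jobs [17, 8, 5], load = 30
  Machine 2: jobs [14, 9, 6], load = 29
Makespan = max load = 30

30


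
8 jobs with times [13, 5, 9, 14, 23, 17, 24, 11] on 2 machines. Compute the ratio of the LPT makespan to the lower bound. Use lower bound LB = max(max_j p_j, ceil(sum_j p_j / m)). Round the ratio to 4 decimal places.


LPT order: [24, 23, 17, 14, 13, 11, 9, 5]
Machine loads after assignment: [60, 56]
LPT makespan = 60
Lower bound = max(max_job, ceil(total/2)) = max(24, 58) = 58
Ratio = 60 / 58 = 1.0345

1.0345


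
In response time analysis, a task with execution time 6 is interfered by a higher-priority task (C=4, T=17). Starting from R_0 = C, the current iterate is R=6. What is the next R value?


R_next = C + ceil(R_prev / T_hp) * C_hp
ceil(6 / 17) = ceil(0.3529) = 1
Interference = 1 * 4 = 4
R_next = 6 + 4 = 10

10


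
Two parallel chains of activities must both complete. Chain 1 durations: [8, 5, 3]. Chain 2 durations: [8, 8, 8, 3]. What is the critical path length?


Path A total = 8 + 5 + 3 = 16
Path B total = 8 + 8 + 8 + 3 = 27
Critical path = longest path = max(16, 27) = 27

27


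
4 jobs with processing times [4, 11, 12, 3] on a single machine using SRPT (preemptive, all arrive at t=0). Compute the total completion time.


Since all jobs arrive at t=0, SRPT equals SPT ordering.
SPT order: [3, 4, 11, 12]
Completion times:
  Job 1: p=3, C=3
  Job 2: p=4, C=7
  Job 3: p=11, C=18
  Job 4: p=12, C=30
Total completion time = 3 + 7 + 18 + 30 = 58

58


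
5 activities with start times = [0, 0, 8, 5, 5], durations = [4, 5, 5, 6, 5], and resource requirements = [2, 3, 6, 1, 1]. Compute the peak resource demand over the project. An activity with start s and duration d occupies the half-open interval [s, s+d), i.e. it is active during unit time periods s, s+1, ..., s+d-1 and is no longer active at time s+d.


Each activity i is active on [start_i, start_i + duration_i).
Compute total resource usage per time slot:
  t=0: active resources = [2, 3], total = 5
  t=1: active resources = [2, 3], total = 5
  t=2: active resources = [2, 3], total = 5
  t=3: active resources = [2, 3], total = 5
  t=4: active resources = [3], total = 3
  t=5: active resources = [1, 1], total = 2
  t=6: active resources = [1, 1], total = 2
  t=7: active resources = [1, 1], total = 2
  t=8: active resources = [6, 1, 1], total = 8
  t=9: active resources = [6, 1, 1], total = 8
  t=10: active resources = [6, 1], total = 7
  t=11: active resources = [6], total = 6
  t=12: active resources = [6], total = 6
Peak resource demand = 8

8


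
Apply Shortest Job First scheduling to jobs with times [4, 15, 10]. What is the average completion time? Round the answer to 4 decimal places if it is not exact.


SJF order (ascending): [4, 10, 15]
Completion times:
  Job 1: burst=4, C=4
  Job 2: burst=10, C=14
  Job 3: burst=15, C=29
Average completion = 47/3 = 15.6667

15.6667


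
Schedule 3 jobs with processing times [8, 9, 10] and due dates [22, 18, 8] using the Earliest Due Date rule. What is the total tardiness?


Sort by due date (EDD order): [(10, 8), (9, 18), (8, 22)]
Compute completion times and tardiness:
  Job 1: p=10, d=8, C=10, tardiness=max(0,10-8)=2
  Job 2: p=9, d=18, C=19, tardiness=max(0,19-18)=1
  Job 3: p=8, d=22, C=27, tardiness=max(0,27-22)=5
Total tardiness = 8

8


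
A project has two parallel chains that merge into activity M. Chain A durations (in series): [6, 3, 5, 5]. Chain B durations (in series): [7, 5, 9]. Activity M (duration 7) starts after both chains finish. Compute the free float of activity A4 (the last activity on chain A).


ES(A4) = sum of predecessors on chain A = 14
EF(A4) = ES + duration = 14 + 5 = 19
Successor of A4 is M. ES(M) = max(sum(A), sum(B)) = max(19, 21) = 21
Free float = ES(successor) - EF(current) = 21 - 19 = 2

2


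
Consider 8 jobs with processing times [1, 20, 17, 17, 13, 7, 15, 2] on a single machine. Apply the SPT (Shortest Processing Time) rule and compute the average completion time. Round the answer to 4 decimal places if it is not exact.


Sort jobs by processing time (SPT order): [1, 2, 7, 13, 15, 17, 17, 20]
Compute completion times sequentially:
  Job 1: processing = 1, completes at 1
  Job 2: processing = 2, completes at 3
  Job 3: processing = 7, completes at 10
  Job 4: processing = 13, completes at 23
  Job 5: processing = 15, completes at 38
  Job 6: processing = 17, completes at 55
  Job 7: processing = 17, completes at 72
  Job 8: processing = 20, completes at 92
Sum of completion times = 294
Average completion time = 294/8 = 36.75

36.75


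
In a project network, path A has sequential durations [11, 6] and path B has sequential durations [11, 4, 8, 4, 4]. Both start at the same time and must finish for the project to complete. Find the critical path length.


Path A total = 11 + 6 = 17
Path B total = 11 + 4 + 8 + 4 + 4 = 31
Critical path = longest path = max(17, 31) = 31

31


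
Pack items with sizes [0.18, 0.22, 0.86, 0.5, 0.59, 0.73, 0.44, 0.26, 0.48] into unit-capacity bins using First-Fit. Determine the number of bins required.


Place items sequentially using First-Fit:
  Item 0.18 -> new Bin 1
  Item 0.22 -> Bin 1 (now 0.4)
  Item 0.86 -> new Bin 2
  Item 0.5 -> Bin 1 (now 0.9)
  Item 0.59 -> new Bin 3
  Item 0.73 -> new Bin 4
  Item 0.44 -> new Bin 5
  Item 0.26 -> Bin 3 (now 0.85)
  Item 0.48 -> Bin 5 (now 0.92)
Total bins used = 5

5


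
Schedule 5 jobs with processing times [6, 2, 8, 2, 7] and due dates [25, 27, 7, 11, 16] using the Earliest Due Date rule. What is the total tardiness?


Sort by due date (EDD order): [(8, 7), (2, 11), (7, 16), (6, 25), (2, 27)]
Compute completion times and tardiness:
  Job 1: p=8, d=7, C=8, tardiness=max(0,8-7)=1
  Job 2: p=2, d=11, C=10, tardiness=max(0,10-11)=0
  Job 3: p=7, d=16, C=17, tardiness=max(0,17-16)=1
  Job 4: p=6, d=25, C=23, tardiness=max(0,23-25)=0
  Job 5: p=2, d=27, C=25, tardiness=max(0,25-27)=0
Total tardiness = 2

2


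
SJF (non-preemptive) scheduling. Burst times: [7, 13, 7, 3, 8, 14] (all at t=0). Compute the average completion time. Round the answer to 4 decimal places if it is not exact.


SJF order (ascending): [3, 7, 7, 8, 13, 14]
Completion times:
  Job 1: burst=3, C=3
  Job 2: burst=7, C=10
  Job 3: burst=7, C=17
  Job 4: burst=8, C=25
  Job 5: burst=13, C=38
  Job 6: burst=14, C=52
Average completion = 145/6 = 24.1667

24.1667


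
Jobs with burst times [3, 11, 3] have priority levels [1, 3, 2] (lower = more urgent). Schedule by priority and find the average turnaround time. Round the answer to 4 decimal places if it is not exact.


Sort by priority (ascending = highest first):
Order: [(1, 3), (2, 3), (3, 11)]
Completion times:
  Priority 1, burst=3, C=3
  Priority 2, burst=3, C=6
  Priority 3, burst=11, C=17
Average turnaround = 26/3 = 8.6667

8.6667


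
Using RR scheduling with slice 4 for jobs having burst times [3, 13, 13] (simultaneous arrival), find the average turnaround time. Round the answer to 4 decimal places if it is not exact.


Time quantum = 4
Execution trace:
  J1 runs 3 units, time = 3
  J2 runs 4 units, time = 7
  J3 runs 4 units, time = 11
  J2 runs 4 units, time = 15
  J3 runs 4 units, time = 19
  J2 runs 4 units, time = 23
  J3 runs 4 units, time = 27
  J2 runs 1 units, time = 28
  J3 runs 1 units, time = 29
Finish times: [3, 28, 29]
Average turnaround = 60/3 = 20.0

20.0


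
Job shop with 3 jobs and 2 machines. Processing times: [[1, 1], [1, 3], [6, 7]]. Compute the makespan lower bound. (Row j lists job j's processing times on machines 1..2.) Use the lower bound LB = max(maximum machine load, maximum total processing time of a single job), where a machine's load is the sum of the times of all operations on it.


Machine loads:
  Machine 1: 1 + 1 + 6 = 8
  Machine 2: 1 + 3 + 7 = 11
Max machine load = 11
Job totals:
  Job 1: 2
  Job 2: 4
  Job 3: 13
Max job total = 13
Lower bound = max(11, 13) = 13

13


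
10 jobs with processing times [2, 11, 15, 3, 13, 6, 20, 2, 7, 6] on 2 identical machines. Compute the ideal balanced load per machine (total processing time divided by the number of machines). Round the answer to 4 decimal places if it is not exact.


Total processing time = 2 + 11 + 15 + 3 + 13 + 6 + 20 + 2 + 7 + 6 = 85
Number of machines = 2
Ideal balanced load = 85 / 2 = 42.5

42.5


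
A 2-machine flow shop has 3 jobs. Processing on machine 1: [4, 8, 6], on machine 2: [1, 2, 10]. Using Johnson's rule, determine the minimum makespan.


Apply Johnson's rule:
  Group 1 (a <= b): [(3, 6, 10)]
  Group 2 (a > b): [(2, 8, 2), (1, 4, 1)]
Optimal job order: [3, 2, 1]
Schedule:
  Job 3: M1 done at 6, M2 done at 16
  Job 2: M1 done at 14, M2 done at 18
  Job 1: M1 done at 18, M2 done at 19
Makespan = 19

19


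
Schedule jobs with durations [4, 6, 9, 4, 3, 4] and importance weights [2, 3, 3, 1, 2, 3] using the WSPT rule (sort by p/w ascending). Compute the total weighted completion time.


Compute p/w ratios and sort ascending (WSPT): [(4, 3), (3, 2), (4, 2), (6, 3), (9, 3), (4, 1)]
Compute weighted completion times:
  Job (p=4,w=3): C=4, w*C=3*4=12
  Job (p=3,w=2): C=7, w*C=2*7=14
  Job (p=4,w=2): C=11, w*C=2*11=22
  Job (p=6,w=3): C=17, w*C=3*17=51
  Job (p=9,w=3): C=26, w*C=3*26=78
  Job (p=4,w=1): C=30, w*C=1*30=30
Total weighted completion time = 207

207


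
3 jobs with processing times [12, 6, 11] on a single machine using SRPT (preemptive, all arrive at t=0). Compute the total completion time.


Since all jobs arrive at t=0, SRPT equals SPT ordering.
SPT order: [6, 11, 12]
Completion times:
  Job 1: p=6, C=6
  Job 2: p=11, C=17
  Job 3: p=12, C=29
Total completion time = 6 + 17 + 29 = 52

52


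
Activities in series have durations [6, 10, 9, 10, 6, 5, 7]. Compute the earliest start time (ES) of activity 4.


Activity 4 starts after activities 1 through 3 complete.
Predecessor durations: [6, 10, 9]
ES = 6 + 10 + 9 = 25

25


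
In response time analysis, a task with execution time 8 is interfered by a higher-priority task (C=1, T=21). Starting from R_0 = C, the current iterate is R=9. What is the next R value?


R_next = C + ceil(R_prev / T_hp) * C_hp
ceil(9 / 21) = ceil(0.4286) = 1
Interference = 1 * 1 = 1
R_next = 8 + 1 = 9
R_next = R_prev, so the iteration has converged (response time = 9).

9


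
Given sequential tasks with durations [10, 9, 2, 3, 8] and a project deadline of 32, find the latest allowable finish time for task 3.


LF(activity 3) = deadline - sum of successor durations
Successors: activities 4 through 5 with durations [3, 8]
Sum of successor durations = 11
LF = 32 - 11 = 21

21


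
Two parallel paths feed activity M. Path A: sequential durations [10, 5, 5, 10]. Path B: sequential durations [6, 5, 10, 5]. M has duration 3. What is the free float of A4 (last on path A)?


ES(A4) = sum of predecessors on chain A = 20
EF(A4) = ES + duration = 20 + 10 = 30
Successor of A4 is M. ES(M) = max(sum(A), sum(B)) = max(30, 26) = 30
Free float = ES(successor) - EF(current) = 30 - 30 = 0

0


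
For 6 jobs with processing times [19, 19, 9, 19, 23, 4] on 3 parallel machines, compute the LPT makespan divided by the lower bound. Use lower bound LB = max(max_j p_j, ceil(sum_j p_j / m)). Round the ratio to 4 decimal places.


LPT order: [23, 19, 19, 19, 9, 4]
Machine loads after assignment: [27, 38, 28]
LPT makespan = 38
Lower bound = max(max_job, ceil(total/3)) = max(23, 31) = 31
Ratio = 38 / 31 = 1.2258

1.2258


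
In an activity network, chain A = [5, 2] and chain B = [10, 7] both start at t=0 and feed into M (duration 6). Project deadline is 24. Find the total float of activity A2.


Forward pass: ES(A2) = sum of predecessors on chain A = 5
EF = ES + duration = 5 + 2 = 7
Backward pass: LF(M) = deadline = 24; LS(M) = 24 - 6 = 18
LF(A2) = LS(M) - sum(successors on chain A) = 18 - 0 = 18
LS = LF - duration = 18 - 2 = 16
Total float = LS - ES = 16 - 5 = 11

11


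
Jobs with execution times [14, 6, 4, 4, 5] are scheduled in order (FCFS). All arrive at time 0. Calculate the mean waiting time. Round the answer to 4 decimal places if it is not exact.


FCFS order (as given): [14, 6, 4, 4, 5]
Waiting times:
  Job 1: wait = 0
  Job 2: wait = 14
  Job 3: wait = 20
  Job 4: wait = 24
  Job 5: wait = 28
Sum of waiting times = 86
Average waiting time = 86/5 = 17.2

17.2


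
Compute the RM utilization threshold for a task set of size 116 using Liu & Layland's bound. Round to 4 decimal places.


Compute 2^(1/116) = 1.0059932951
Subtract 1: 1.0059932951 - 1 = 0.0059932951
Multiply by n: 116 * 0.0059932951 = 0.6952222316
Round to 4 dp: 0.6952

0.6952


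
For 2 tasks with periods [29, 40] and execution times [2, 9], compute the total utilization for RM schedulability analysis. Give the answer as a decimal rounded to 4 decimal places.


Compute individual utilizations (exact fractions):
  Task 1: C/T = 2/29 (approx. 0.069)
  Task 2: C/T = 9/40 (approx. 0.225)
Total utilization U = 2/29 + 9/40 = 341/1160
Rounded to 4 decimal places: U = 0.2940
RM (Liu & Layland) bound for 2 tasks = 0.828427; compare with U = 341/1160 (approx. 0.293966)
U <= bound, so schedulable by RM sufficient condition.

0.2940


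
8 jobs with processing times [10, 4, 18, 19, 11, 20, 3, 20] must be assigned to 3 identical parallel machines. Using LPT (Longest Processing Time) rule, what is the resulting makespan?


Sort jobs in decreasing order (LPT): [20, 20, 19, 18, 11, 10, 4, 3]
Assign each job to the least loaded machine:
  Machine 1: jobs [20, 11, 3], load = 34
  Machine 2: jobs [20, 10, 4], load = 34
  Machine 3: jobs [19, 18], load = 37
Makespan = max load = 37

37


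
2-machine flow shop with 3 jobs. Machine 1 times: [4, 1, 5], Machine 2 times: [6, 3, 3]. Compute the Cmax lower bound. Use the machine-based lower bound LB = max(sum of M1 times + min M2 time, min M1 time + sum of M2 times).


LB1 = sum(M1 times) + min(M2 times) = 10 + 3 = 13
LB2 = min(M1 times) + sum(M2 times) = 1 + 12 = 13
Lower bound = max(LB1, LB2) = max(13, 13) = 13

13


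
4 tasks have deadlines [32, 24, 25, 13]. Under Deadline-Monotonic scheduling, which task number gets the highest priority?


Sort tasks by relative deadline (ascending):
  Task 4: deadline = 13
  Task 2: deadline = 24
  Task 3: deadline = 25
  Task 1: deadline = 32
Priority order (highest first): [4, 2, 3, 1]
Highest priority task = 4

4


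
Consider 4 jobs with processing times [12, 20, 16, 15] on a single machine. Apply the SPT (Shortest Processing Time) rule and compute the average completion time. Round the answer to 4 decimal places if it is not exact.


Sort jobs by processing time (SPT order): [12, 15, 16, 20]
Compute completion times sequentially:
  Job 1: processing = 12, completes at 12
  Job 2: processing = 15, completes at 27
  Job 3: processing = 16, completes at 43
  Job 4: processing = 20, completes at 63
Sum of completion times = 145
Average completion time = 145/4 = 36.25

36.25


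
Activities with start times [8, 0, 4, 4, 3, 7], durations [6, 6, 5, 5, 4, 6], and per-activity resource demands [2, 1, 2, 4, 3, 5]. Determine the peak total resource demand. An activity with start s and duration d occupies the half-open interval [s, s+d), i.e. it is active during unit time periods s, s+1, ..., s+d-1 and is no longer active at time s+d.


Each activity i is active on [start_i, start_i + duration_i).
Compute total resource usage per time slot:
  t=0: active resources = [1], total = 1
  t=1: active resources = [1], total = 1
  t=2: active resources = [1], total = 1
  t=3: active resources = [1, 3], total = 4
  t=4: active resources = [1, 2, 4, 3], total = 10
  t=5: active resources = [1, 2, 4, 3], total = 10
  t=6: active resources = [2, 4, 3], total = 9
  t=7: active resources = [2, 4, 5], total = 11
  t=8: active resources = [2, 2, 4, 5], total = 13
  t=9: active resources = [2, 5], total = 7
  t=10: active resources = [2, 5], total = 7
  t=11: active resources = [2, 5], total = 7
  t=12: active resources = [2, 5], total = 7
  t=13: active resources = [2], total = 2
Peak resource demand = 13

13


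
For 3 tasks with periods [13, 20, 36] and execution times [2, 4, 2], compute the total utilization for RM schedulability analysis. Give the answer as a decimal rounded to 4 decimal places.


Compute individual utilizations (exact fractions):
  Task 1: C/T = 2/13 (approx. 0.1538)
  Task 2: C/T = 4/20 = 1/5 (approx. 0.2)
  Task 3: C/T = 2/36 = 1/18 (approx. 0.0556)
Total utilization U = 2/13 + 1/5 + 1/18 = 479/1170
Rounded to 4 decimal places: U = 0.4094
RM (Liu & Layland) bound for 3 tasks = 0.779763; compare with U = 479/1170 (approx. 0.409402)
U <= bound, so schedulable by RM sufficient condition.

0.4094


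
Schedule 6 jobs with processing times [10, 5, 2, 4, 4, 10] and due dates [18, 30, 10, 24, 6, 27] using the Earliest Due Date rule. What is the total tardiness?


Sort by due date (EDD order): [(4, 6), (2, 10), (10, 18), (4, 24), (10, 27), (5, 30)]
Compute completion times and tardiness:
  Job 1: p=4, d=6, C=4, tardiness=max(0,4-6)=0
  Job 2: p=2, d=10, C=6, tardiness=max(0,6-10)=0
  Job 3: p=10, d=18, C=16, tardiness=max(0,16-18)=0
  Job 4: p=4, d=24, C=20, tardiness=max(0,20-24)=0
  Job 5: p=10, d=27, C=30, tardiness=max(0,30-27)=3
  Job 6: p=5, d=30, C=35, tardiness=max(0,35-30)=5
Total tardiness = 8

8


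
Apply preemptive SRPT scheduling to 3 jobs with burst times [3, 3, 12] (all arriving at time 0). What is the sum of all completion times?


Since all jobs arrive at t=0, SRPT equals SPT ordering.
SPT order: [3, 3, 12]
Completion times:
  Job 1: p=3, C=3
  Job 2: p=3, C=6
  Job 3: p=12, C=18
Total completion time = 3 + 6 + 18 = 27

27


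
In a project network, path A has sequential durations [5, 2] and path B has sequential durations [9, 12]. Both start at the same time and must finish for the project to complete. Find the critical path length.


Path A total = 5 + 2 = 7
Path B total = 9 + 12 = 21
Critical path = longest path = max(7, 21) = 21

21


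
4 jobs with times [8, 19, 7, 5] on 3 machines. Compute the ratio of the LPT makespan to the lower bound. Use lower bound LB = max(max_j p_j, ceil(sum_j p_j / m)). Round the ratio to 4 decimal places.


LPT order: [19, 8, 7, 5]
Machine loads after assignment: [19, 8, 12]
LPT makespan = 19
Lower bound = max(max_job, ceil(total/3)) = max(19, 13) = 19
Ratio = 19 / 19 = 1.0

1.0


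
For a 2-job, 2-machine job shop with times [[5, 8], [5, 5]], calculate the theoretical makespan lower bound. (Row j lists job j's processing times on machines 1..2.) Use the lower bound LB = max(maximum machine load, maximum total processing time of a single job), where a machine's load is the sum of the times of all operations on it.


Machine loads:
  Machine 1: 5 + 5 = 10
  Machine 2: 8 + 5 = 13
Max machine load = 13
Job totals:
  Job 1: 13
  Job 2: 10
Max job total = 13
Lower bound = max(13, 13) = 13

13


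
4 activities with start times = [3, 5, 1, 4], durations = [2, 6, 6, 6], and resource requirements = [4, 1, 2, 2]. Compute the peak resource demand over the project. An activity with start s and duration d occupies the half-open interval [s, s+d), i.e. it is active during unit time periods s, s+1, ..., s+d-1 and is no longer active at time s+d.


Each activity i is active on [start_i, start_i + duration_i).
Compute total resource usage per time slot:
  t=0: active resources = [], total = 0
  t=1: active resources = [2], total = 2
  t=2: active resources = [2], total = 2
  t=3: active resources = [4, 2], total = 6
  t=4: active resources = [4, 2, 2], total = 8
  t=5: active resources = [1, 2, 2], total = 5
  t=6: active resources = [1, 2, 2], total = 5
  t=7: active resources = [1, 2], total = 3
  t=8: active resources = [1, 2], total = 3
  t=9: active resources = [1, 2], total = 3
  t=10: active resources = [1], total = 1
Peak resource demand = 8

8


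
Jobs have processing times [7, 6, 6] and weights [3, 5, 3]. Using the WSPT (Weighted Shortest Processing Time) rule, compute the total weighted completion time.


Compute p/w ratios and sort ascending (WSPT): [(6, 5), (6, 3), (7, 3)]
Compute weighted completion times:
  Job (p=6,w=5): C=6, w*C=5*6=30
  Job (p=6,w=3): C=12, w*C=3*12=36
  Job (p=7,w=3): C=19, w*C=3*19=57
Total weighted completion time = 123

123


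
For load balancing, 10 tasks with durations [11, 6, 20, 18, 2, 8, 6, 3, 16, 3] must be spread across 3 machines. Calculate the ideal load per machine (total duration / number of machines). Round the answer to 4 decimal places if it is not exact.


Total processing time = 11 + 6 + 20 + 18 + 2 + 8 + 6 + 3 + 16 + 3 = 93
Number of machines = 3
Ideal balanced load = 93 / 3 = 31.0

31.0


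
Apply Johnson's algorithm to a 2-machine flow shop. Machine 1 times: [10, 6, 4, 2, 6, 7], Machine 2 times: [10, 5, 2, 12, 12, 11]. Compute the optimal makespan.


Apply Johnson's rule:
  Group 1 (a <= b): [(4, 2, 12), (5, 6, 12), (6, 7, 11), (1, 10, 10)]
  Group 2 (a > b): [(2, 6, 5), (3, 4, 2)]
Optimal job order: [4, 5, 6, 1, 2, 3]
Schedule:
  Job 4: M1 done at 2, M2 done at 14
  Job 5: M1 done at 8, M2 done at 26
  Job 6: M1 done at 15, M2 done at 37
  Job 1: M1 done at 25, M2 done at 47
  Job 2: M1 done at 31, M2 done at 52
  Job 3: M1 done at 35, M2 done at 54
Makespan = 54

54


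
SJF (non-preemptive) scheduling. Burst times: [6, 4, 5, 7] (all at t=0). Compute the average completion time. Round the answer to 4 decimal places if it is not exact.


SJF order (ascending): [4, 5, 6, 7]
Completion times:
  Job 1: burst=4, C=4
  Job 2: burst=5, C=9
  Job 3: burst=6, C=15
  Job 4: burst=7, C=22
Average completion = 50/4 = 12.5

12.5


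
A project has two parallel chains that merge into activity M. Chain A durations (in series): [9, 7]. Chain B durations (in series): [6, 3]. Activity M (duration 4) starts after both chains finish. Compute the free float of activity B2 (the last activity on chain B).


ES(B2) = sum of predecessors on chain B = 6
EF(B2) = ES + duration = 6 + 3 = 9
Successor of B2 is M. ES(M) = max(sum(A), sum(B)) = max(16, 9) = 16
Free float = ES(successor) - EF(current) = 16 - 9 = 7

7


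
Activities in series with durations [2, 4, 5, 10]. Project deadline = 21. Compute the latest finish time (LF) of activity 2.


LF(activity 2) = deadline - sum of successor durations
Successors: activities 3 through 4 with durations [5, 10]
Sum of successor durations = 15
LF = 21 - 15 = 6

6


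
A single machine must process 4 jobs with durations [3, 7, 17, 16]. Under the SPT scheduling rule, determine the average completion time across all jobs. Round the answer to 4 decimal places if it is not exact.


Sort jobs by processing time (SPT order): [3, 7, 16, 17]
Compute completion times sequentially:
  Job 1: processing = 3, completes at 3
  Job 2: processing = 7, completes at 10
  Job 3: processing = 16, completes at 26
  Job 4: processing = 17, completes at 43
Sum of completion times = 82
Average completion time = 82/4 = 20.5

20.5


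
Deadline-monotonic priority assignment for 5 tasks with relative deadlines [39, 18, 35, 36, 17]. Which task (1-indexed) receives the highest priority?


Sort tasks by relative deadline (ascending):
  Task 5: deadline = 17
  Task 2: deadline = 18
  Task 3: deadline = 35
  Task 4: deadline = 36
  Task 1: deadline = 39
Priority order (highest first): [5, 2, 3, 4, 1]
Highest priority task = 5

5


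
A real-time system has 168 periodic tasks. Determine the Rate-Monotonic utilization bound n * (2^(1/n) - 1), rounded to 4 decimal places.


Compute 2^(1/168) = 1.0041343992
Subtract 1: 1.0041343992 - 1 = 0.0041343992
Multiply by n: 168 * 0.0041343992 = 0.6945790656
Round to 4 dp: 0.6946

0.6946


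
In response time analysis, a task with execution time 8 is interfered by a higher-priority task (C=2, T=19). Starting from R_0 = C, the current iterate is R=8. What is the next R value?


R_next = C + ceil(R_prev / T_hp) * C_hp
ceil(8 / 19) = ceil(0.4211) = 1
Interference = 1 * 2 = 2
R_next = 8 + 2 = 10

10


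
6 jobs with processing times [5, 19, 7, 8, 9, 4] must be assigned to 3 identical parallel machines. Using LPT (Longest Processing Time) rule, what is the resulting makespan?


Sort jobs in decreasing order (LPT): [19, 9, 8, 7, 5, 4]
Assign each job to the least loaded machine:
  Machine 1: jobs [19], load = 19
  Machine 2: jobs [9, 5, 4], load = 18
  Machine 3: jobs [8, 7], load = 15
Makespan = max load = 19

19


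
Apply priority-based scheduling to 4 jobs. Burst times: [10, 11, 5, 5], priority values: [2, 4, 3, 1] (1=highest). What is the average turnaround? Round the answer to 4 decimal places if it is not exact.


Sort by priority (ascending = highest first):
Order: [(1, 5), (2, 10), (3, 5), (4, 11)]
Completion times:
  Priority 1, burst=5, C=5
  Priority 2, burst=10, C=15
  Priority 3, burst=5, C=20
  Priority 4, burst=11, C=31
Average turnaround = 71/4 = 17.75

17.75


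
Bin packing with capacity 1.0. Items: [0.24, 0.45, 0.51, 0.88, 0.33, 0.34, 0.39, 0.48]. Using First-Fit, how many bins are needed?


Place items sequentially using First-Fit:
  Item 0.24 -> new Bin 1
  Item 0.45 -> Bin 1 (now 0.69)
  Item 0.51 -> new Bin 2
  Item 0.88 -> new Bin 3
  Item 0.33 -> Bin 2 (now 0.84)
  Item 0.34 -> new Bin 4
  Item 0.39 -> Bin 4 (now 0.73)
  Item 0.48 -> new Bin 5
Total bins used = 5

5


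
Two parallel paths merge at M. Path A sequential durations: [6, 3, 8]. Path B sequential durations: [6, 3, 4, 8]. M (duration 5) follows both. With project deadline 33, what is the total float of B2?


Forward pass: ES(B2) = sum of predecessors on chain B = 6
EF = ES + duration = 6 + 3 = 9
Backward pass: LF(M) = deadline = 33; LS(M) = 33 - 5 = 28
LF(B2) = LS(M) - sum(successors on chain B) = 28 - 12 = 16
LS = LF - duration = 16 - 3 = 13
Total float = LS - ES = 13 - 6 = 7

7


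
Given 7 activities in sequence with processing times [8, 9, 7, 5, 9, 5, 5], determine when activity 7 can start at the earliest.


Activity 7 starts after activities 1 through 6 complete.
Predecessor durations: [8, 9, 7, 5, 9, 5]
ES = 8 + 9 + 7 + 5 + 9 + 5 = 43

43


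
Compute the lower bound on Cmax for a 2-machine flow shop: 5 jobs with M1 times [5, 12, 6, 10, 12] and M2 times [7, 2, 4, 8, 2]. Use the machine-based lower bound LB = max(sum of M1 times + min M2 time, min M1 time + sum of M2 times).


LB1 = sum(M1 times) + min(M2 times) = 45 + 2 = 47
LB2 = min(M1 times) + sum(M2 times) = 5 + 23 = 28
Lower bound = max(LB1, LB2) = max(47, 28) = 47

47


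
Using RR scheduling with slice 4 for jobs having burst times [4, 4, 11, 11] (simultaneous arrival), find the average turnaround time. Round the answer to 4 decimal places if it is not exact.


Time quantum = 4
Execution trace:
  J1 runs 4 units, time = 4
  J2 runs 4 units, time = 8
  J3 runs 4 units, time = 12
  J4 runs 4 units, time = 16
  J3 runs 4 units, time = 20
  J4 runs 4 units, time = 24
  J3 runs 3 units, time = 27
  J4 runs 3 units, time = 30
Finish times: [4, 8, 27, 30]
Average turnaround = 69/4 = 17.25

17.25


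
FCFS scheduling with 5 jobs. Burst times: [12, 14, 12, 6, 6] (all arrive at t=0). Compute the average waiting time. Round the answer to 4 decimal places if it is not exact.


FCFS order (as given): [12, 14, 12, 6, 6]
Waiting times:
  Job 1: wait = 0
  Job 2: wait = 12
  Job 3: wait = 26
  Job 4: wait = 38
  Job 5: wait = 44
Sum of waiting times = 120
Average waiting time = 120/5 = 24.0

24.0


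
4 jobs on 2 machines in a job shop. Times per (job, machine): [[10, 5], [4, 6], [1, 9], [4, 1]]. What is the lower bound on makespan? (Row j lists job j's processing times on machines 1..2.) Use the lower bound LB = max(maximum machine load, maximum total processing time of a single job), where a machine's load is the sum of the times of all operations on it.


Machine loads:
  Machine 1: 10 + 4 + 1 + 4 = 19
  Machine 2: 5 + 6 + 9 + 1 = 21
Max machine load = 21
Job totals:
  Job 1: 15
  Job 2: 10
  Job 3: 10
  Job 4: 5
Max job total = 15
Lower bound = max(21, 15) = 21

21


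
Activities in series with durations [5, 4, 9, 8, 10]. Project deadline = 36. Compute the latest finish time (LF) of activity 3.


LF(activity 3) = deadline - sum of successor durations
Successors: activities 4 through 5 with durations [8, 10]
Sum of successor durations = 18
LF = 36 - 18 = 18

18


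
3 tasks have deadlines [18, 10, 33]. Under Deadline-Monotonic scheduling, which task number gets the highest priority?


Sort tasks by relative deadline (ascending):
  Task 2: deadline = 10
  Task 1: deadline = 18
  Task 3: deadline = 33
Priority order (highest first): [2, 1, 3]
Highest priority task = 2

2


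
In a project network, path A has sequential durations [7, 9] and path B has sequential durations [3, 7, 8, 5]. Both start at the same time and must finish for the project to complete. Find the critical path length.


Path A total = 7 + 9 = 16
Path B total = 3 + 7 + 8 + 5 = 23
Critical path = longest path = max(16, 23) = 23

23


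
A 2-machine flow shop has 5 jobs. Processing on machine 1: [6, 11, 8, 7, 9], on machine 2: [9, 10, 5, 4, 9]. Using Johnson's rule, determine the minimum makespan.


Apply Johnson's rule:
  Group 1 (a <= b): [(1, 6, 9), (5, 9, 9)]
  Group 2 (a > b): [(2, 11, 10), (3, 8, 5), (4, 7, 4)]
Optimal job order: [1, 5, 2, 3, 4]
Schedule:
  Job 1: M1 done at 6, M2 done at 15
  Job 5: M1 done at 15, M2 done at 24
  Job 2: M1 done at 26, M2 done at 36
  Job 3: M1 done at 34, M2 done at 41
  Job 4: M1 done at 41, M2 done at 45
Makespan = 45

45


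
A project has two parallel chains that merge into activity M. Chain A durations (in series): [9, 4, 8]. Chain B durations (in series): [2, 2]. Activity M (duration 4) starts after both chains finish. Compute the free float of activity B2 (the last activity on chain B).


ES(B2) = sum of predecessors on chain B = 2
EF(B2) = ES + duration = 2 + 2 = 4
Successor of B2 is M. ES(M) = max(sum(A), sum(B)) = max(21, 4) = 21
Free float = ES(successor) - EF(current) = 21 - 4 = 17

17


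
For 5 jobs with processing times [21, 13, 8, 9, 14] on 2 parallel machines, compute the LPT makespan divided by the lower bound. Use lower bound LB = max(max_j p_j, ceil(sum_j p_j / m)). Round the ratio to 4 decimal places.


LPT order: [21, 14, 13, 9, 8]
Machine loads after assignment: [30, 35]
LPT makespan = 35
Lower bound = max(max_job, ceil(total/2)) = max(21, 33) = 33
Ratio = 35 / 33 = 1.0606

1.0606


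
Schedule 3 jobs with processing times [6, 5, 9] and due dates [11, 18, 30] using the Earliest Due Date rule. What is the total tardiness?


Sort by due date (EDD order): [(6, 11), (5, 18), (9, 30)]
Compute completion times and tardiness:
  Job 1: p=6, d=11, C=6, tardiness=max(0,6-11)=0
  Job 2: p=5, d=18, C=11, tardiness=max(0,11-18)=0
  Job 3: p=9, d=30, C=20, tardiness=max(0,20-30)=0
Total tardiness = 0

0


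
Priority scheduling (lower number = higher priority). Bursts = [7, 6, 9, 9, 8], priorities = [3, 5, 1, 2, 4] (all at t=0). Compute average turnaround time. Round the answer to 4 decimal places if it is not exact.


Sort by priority (ascending = highest first):
Order: [(1, 9), (2, 9), (3, 7), (4, 8), (5, 6)]
Completion times:
  Priority 1, burst=9, C=9
  Priority 2, burst=9, C=18
  Priority 3, burst=7, C=25
  Priority 4, burst=8, C=33
  Priority 5, burst=6, C=39
Average turnaround = 124/5 = 24.8

24.8


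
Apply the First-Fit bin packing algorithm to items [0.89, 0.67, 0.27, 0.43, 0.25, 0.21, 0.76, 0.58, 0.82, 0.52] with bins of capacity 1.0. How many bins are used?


Place items sequentially using First-Fit:
  Item 0.89 -> new Bin 1
  Item 0.67 -> new Bin 2
  Item 0.27 -> Bin 2 (now 0.94)
  Item 0.43 -> new Bin 3
  Item 0.25 -> Bin 3 (now 0.68)
  Item 0.21 -> Bin 3 (now 0.89)
  Item 0.76 -> new Bin 4
  Item 0.58 -> new Bin 5
  Item 0.82 -> new Bin 6
  Item 0.52 -> new Bin 7
Total bins used = 7

7


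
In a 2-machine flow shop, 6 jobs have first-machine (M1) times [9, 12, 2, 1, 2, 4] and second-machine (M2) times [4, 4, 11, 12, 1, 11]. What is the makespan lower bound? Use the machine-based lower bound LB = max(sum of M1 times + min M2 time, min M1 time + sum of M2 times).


LB1 = sum(M1 times) + min(M2 times) = 30 + 1 = 31
LB2 = min(M1 times) + sum(M2 times) = 1 + 43 = 44
Lower bound = max(LB1, LB2) = max(31, 44) = 44

44


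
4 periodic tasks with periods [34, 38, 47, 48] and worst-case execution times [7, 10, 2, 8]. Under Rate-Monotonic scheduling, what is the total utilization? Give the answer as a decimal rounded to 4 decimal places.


Compute individual utilizations (exact fractions):
  Task 1: C/T = 7/34 (approx. 0.2059)
  Task 2: C/T = 10/38 = 5/19 (approx. 0.2632)
  Task 3: C/T = 2/47 (approx. 0.0426)
  Task 4: C/T = 8/48 = 1/6 (approx. 0.1667)
Total utilization U = 7/34 + 5/19 + 2/47 + 1/6 = 30890/45543
Rounded to 4 decimal places: U = 0.6783
RM (Liu & Layland) bound for 4 tasks = 0.756828; compare with U = 30890/45543 (approx. 0.678260)
U <= bound, so schedulable by RM sufficient condition.

0.6783


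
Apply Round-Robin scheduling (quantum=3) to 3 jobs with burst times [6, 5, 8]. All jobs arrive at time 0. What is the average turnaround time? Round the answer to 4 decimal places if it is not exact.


Time quantum = 3
Execution trace:
  J1 runs 3 units, time = 3
  J2 runs 3 units, time = 6
  J3 runs 3 units, time = 9
  J1 runs 3 units, time = 12
  J2 runs 2 units, time = 14
  J3 runs 3 units, time = 17
  J3 runs 2 units, time = 19
Finish times: [12, 14, 19]
Average turnaround = 45/3 = 15.0

15.0


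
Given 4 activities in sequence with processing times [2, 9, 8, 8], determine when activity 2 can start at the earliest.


Activity 2 starts after activities 1 through 1 complete.
Predecessor durations: [2]
ES = 2 = 2

2


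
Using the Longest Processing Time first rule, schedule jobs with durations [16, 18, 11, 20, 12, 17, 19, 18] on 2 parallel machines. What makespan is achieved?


Sort jobs in decreasing order (LPT): [20, 19, 18, 18, 17, 16, 12, 11]
Assign each job to the least loaded machine:
  Machine 1: jobs [20, 18, 16, 12], load = 66
  Machine 2: jobs [19, 18, 17, 11], load = 65
Makespan = max load = 66

66


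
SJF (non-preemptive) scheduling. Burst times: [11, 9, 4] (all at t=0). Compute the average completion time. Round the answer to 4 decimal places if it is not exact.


SJF order (ascending): [4, 9, 11]
Completion times:
  Job 1: burst=4, C=4
  Job 2: burst=9, C=13
  Job 3: burst=11, C=24
Average completion = 41/3 = 13.6667

13.6667


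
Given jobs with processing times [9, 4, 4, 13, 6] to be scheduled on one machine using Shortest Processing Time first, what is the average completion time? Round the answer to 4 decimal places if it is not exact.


Sort jobs by processing time (SPT order): [4, 4, 6, 9, 13]
Compute completion times sequentially:
  Job 1: processing = 4, completes at 4
  Job 2: processing = 4, completes at 8
  Job 3: processing = 6, completes at 14
  Job 4: processing = 9, completes at 23
  Job 5: processing = 13, completes at 36
Sum of completion times = 85
Average completion time = 85/5 = 17.0

17.0


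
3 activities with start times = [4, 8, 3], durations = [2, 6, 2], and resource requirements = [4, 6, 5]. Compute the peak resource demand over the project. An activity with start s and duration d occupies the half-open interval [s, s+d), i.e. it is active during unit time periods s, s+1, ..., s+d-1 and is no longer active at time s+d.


Each activity i is active on [start_i, start_i + duration_i).
Compute total resource usage per time slot:
  t=0: active resources = [], total = 0
  t=1: active resources = [], total = 0
  t=2: active resources = [], total = 0
  t=3: active resources = [5], total = 5
  t=4: active resources = [4, 5], total = 9
  t=5: active resources = [4], total = 4
  t=6: active resources = [], total = 0
  t=7: active resources = [], total = 0
  t=8: active resources = [6], total = 6
  t=9: active resources = [6], total = 6
  t=10: active resources = [6], total = 6
  t=11: active resources = [6], total = 6
  t=12: active resources = [6], total = 6
  t=13: active resources = [6], total = 6
Peak resource demand = 9

9
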